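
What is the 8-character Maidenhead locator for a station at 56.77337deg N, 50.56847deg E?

Add 180° to longitude and 90° to latitude: 230.56847, 146.77337.
Field: lon ⌊230.56847/20⌋ = 11 → L; lat ⌊146.77337/10⌋ = 14 → O.
Square: lon ⌊10.56847/2⌋ = 5; lat ⌊6.77337/1⌋ = 6.
Subsquare: lon ⌊0.56847/0.0833333⌋ = 6 → g; lat ⌊0.77337/0.0416667⌋ = 18 → s.
Extended square: lon ⌊0.06847/0.00833333⌋ = 8; lat ⌊0.02337/0.00416667⌋ = 5.

LO56gs85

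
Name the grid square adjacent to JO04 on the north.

JO05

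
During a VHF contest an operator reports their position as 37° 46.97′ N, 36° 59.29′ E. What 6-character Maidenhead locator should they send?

KM87ls

Shift to the Maidenhead origin (180°W, 90°S): lon 216.9882, lat 127.7828.
Field: 216.9882/20 → 10 → K, 127.7828/10 → 12 → M; chars KM.
Square: 16.9882/2 → 8, 7.7828/1 → 7; chars 87.
Subsquare: 0.9882/0.0833333 → 11 → l, 0.7828/0.0416667 → 18 → s; chars ls.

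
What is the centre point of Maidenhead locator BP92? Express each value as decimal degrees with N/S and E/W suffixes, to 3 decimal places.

62.500° N, 141.000° W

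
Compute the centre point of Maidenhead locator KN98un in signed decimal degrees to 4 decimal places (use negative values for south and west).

48.5625, 39.7083

Field K=10, N=13: +10·20° lon, +13·10° lat → SW at lon 20°, lat 40°.
Square 9, 8: +9·2° lon, +8·1° lat → SW at lon 38°, lat 48°.
Subsquare u=20, n=13: +20·0.0833333° lon, +13·0.0416667° lat → SW at lon 39.6667°, lat 48.5417°.
Cell spans 0.0833333° lon × 0.0416667° lat. Centre is SW corner plus half of each.
latitude 48.5625, longitude 39.7083.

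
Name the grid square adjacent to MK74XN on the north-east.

MK84ao

Longitude subsquare x = 23; +1 → 24, wraps to 0 = a, carry into square.
Longitude square 7; +1 → 8.
Latitude subsquare n = 13; +1 → 14 = o.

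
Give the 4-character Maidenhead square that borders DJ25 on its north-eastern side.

DJ36

Longitude square 2; +1 → 3.
Latitude square 5; +1 → 6.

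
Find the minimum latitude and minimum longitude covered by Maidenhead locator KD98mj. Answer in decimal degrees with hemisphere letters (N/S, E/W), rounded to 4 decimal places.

Field K=10, D=3: +10·20° lon, +3·10° lat → SW at lon 20°, lat -60°.
Square 9, 8: +9·2° lon, +8·1° lat → SW at lon 38°, lat -52°.
Subsquare m=12, j=9: +12·0.0833333° lon, +9·0.0416667° lat → SW at lon 39°, lat -51.625°.
latitude 51.6250° S, longitude 39.0000° E.

51.6250° S, 39.0000° E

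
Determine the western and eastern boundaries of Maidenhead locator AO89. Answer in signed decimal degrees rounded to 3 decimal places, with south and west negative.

-164.000, -162.000

Field A=0, O=14: +0·20° lon, +14·10° lat → SW at lon -180°, lat 50°.
Square 8, 9: +8·2° lon, +9·1° lat → SW at lon -164°, lat 59°.
Cell spans 2° lon × 1° lat.
west -164.000, east -162.000.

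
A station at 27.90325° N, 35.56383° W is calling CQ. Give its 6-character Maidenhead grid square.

Add 180° to longitude and 90° to latitude: 144.4362, 117.9032.
Field: 144.4362/20 → 7 → H, 117.9032/10 → 11 → L; chars HL.
Square: 4.4362/2 → 2, 7.9032/1 → 7; chars 27.
Subsquare: 0.4362/0.0833333 → 5 → f, 0.9032/0.0416667 → 21 → v; chars fv.

HL27fv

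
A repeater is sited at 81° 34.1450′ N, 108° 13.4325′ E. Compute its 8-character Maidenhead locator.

OR41cn66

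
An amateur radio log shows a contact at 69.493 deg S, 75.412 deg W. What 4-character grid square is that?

Offset from 180°W / 90°S: lon 104.59°, lat 20.51°.
Field (20°×10°, letters A–R): 104.59/20 → 5 → F, 20.51/10 → 2 → C; chars FC.
Square (2°×1°, digits 0–9): 4.59/2 → 2, 0.51/1 → 0; chars 20.

FC20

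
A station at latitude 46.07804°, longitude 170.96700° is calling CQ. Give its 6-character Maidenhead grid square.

RN56lb

Offset from 180°W / 90°S: lon 350.9670°, lat 136.0780°.
Field (20°×10°, letters A–R): lon ⌊350.9670/20⌋ = 17 → R; lat ⌊136.0780/10⌋ = 13 → N.
Square (2°×1°, digits 0–9): lon ⌊10.9670/2⌋ = 5; lat ⌊6.0780/1⌋ = 6.
Subsquare (5′×2.5′, letters a–x): lon ⌊0.9670/0.0833333⌋ = 11 → l; lat ⌊0.0780/0.0416667⌋ = 1 → b.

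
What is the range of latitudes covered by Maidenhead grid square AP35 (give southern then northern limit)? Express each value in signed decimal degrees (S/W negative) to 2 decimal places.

65.00, 66.00

Field A=0, P=15: +0·20° lon, +15·10° lat → SW at lon -180°, lat 60°.
Square 3, 5: +3·2° lon, +5·1° lat → SW at lon -174°, lat 65°.
Cell spans 2° lon × 1° lat.
south 65.00, north 66.00.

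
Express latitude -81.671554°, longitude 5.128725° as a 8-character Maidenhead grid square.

JA28nh58

Shift to the Maidenhead origin (180°W, 90°S): lon 185.12873, lat 8.32845.
Field: 185.12873/20 → 9 → J, 8.32845/10 → 0 → A; chars JA.
Square: 5.12873/2 → 2, 8.32845/1 → 8; chars 28.
Subsquare: 1.12873/0.0833333 → 13 → n, 0.32845/0.0416667 → 7 → h; chars nh.
Extended square: 0.04539/0.00833333 → 5, 0.03678/0.00416667 → 8; chars 58.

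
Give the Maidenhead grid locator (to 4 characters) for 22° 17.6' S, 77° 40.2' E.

MG87

Shift to the Maidenhead origin (180°W, 90°S): lon 257.67, lat 67.71.
Field: lon ⌊257.67/20⌋ = 12 → M; lat ⌊67.71/10⌋ = 6 → G.
Square: lon ⌊17.67/2⌋ = 8; lat ⌊7.71/1⌋ = 7.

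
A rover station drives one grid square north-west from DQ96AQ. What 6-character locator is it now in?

DQ86xr

Longitude subsquare a = 0; −1 → -1, wraps to 23 = x, carry into square.
Longitude square 9; −1 → 8.
Latitude subsquare q = 16; +1 → 17 = r.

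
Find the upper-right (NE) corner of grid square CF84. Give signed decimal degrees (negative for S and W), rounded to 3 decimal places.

Field C=2, F=5: +2·20° lon, +5·10° lat → SW at lon -140°, lat -40°.
Square 8, 4: +8·2° lon, +4·1° lat → SW at lon -124°, lat -36°.
Cell spans 2° lon × 1° lat. NE corner is SW corner plus one full cell.
latitude -35.000, longitude -122.000.

-35.000, -122.000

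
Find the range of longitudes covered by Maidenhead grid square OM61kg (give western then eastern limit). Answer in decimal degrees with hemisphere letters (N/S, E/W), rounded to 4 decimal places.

112.8333° E, 112.9167° E

Field O=14, M=12: +14·20° lon, +12·10° lat → SW at lon 100°, lat 30°.
Square 6, 1: +6·2° lon, +1·1° lat → SW at lon 112°, lat 31°.
Subsquare k=10, g=6: +10·0.0833333° lon, +6·0.0416667° lat → SW at lon 112.833°, lat 31.25°.
Cell spans 0.0833333° lon × 0.0416667° lat.
west 112.8333° E, east 112.9167° E.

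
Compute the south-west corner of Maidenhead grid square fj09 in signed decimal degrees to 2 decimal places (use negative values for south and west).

Field F=5, J=9: +5·20° lon, +9·10° lat → SW at lon -80°, lat 0°.
Square 0, 9: +0·2° lon, +9·1° lat → SW at lon -80°, lat 9°.
latitude 9.00, longitude -80.00.

9.00, -80.00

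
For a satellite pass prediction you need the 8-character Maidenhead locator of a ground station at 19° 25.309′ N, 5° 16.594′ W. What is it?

IK79ik61

Offset from 180°W / 90°S: lon 174.72343°, lat 109.42182°.
Field: lon ⌊174.72343/20⌋ = 8 → I; lat ⌊109.42182/10⌋ = 10 → K.
Square: lon ⌊14.72343/2⌋ = 7; lat ⌊9.42182/1⌋ = 9.
Subsquare: lon ⌊0.72343/0.0833333⌋ = 8 → i; lat ⌊0.42182/0.0416667⌋ = 10 → k.
Extended square: lon ⌊0.05677/0.00833333⌋ = 6; lat ⌊0.00515/0.00416667⌋ = 1.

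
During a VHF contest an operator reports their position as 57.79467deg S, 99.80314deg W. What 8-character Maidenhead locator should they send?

Add 180° to longitude and 90° to latitude: 80.19686, 32.20533.
Field: lon ⌊80.19686/20⌋ = 4 → E; lat ⌊32.20533/10⌋ = 3 → D.
Square: lon ⌊0.19686/2⌋ = 0; lat ⌊2.20533/1⌋ = 2.
Subsquare: lon ⌊0.19686/0.0833333⌋ = 2 → c; lat ⌊0.20533/0.0416667⌋ = 4 → e.
Extended square: lon ⌊0.03019/0.00833333⌋ = 3; lat ⌊0.03866/0.00416667⌋ = 9.

ED02ce39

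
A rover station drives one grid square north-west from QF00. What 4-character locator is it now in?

PF91

Longitude square 0; −1 → -1, wraps to 9, carry into field.
Longitude field Q = 16; −1 → 15 = P.
Latitude square 0; +1 → 1.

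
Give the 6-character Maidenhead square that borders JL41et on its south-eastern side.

JL41fs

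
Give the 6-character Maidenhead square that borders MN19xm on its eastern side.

MN29am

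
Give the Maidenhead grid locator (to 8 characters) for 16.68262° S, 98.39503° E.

NH93eh76

Offset from 180°W / 90°S: lon 278.39503°, lat 73.31738°.
Field: 278.39503/20 → 13 → N, 73.31738/10 → 7 → H; chars NH.
Square: 18.39503/2 → 9, 3.31738/1 → 3; chars 93.
Subsquare: 0.39503/0.0833333 → 4 → e, 0.31738/0.0416667 → 7 → h; chars eh.
Extended square: 0.06170/0.00833333 → 7, 0.02571/0.00416667 → 6; chars 76.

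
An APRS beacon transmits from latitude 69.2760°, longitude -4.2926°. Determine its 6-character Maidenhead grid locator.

IP79ug

Offset from 180°W / 90°S: lon 175.7074°, lat 159.2760°.
Field (20°×10°, letters A–R): 175.7074/20 → 8 → I, 159.2760/10 → 15 → P; chars IP.
Square (2°×1°, digits 0–9): 15.7074/2 → 7, 9.2760/1 → 9; chars 79.
Subsquare (5′×2.5′, letters a–x): 1.7074/0.0833333 → 20 → u, 0.2760/0.0416667 → 6 → g; chars ug.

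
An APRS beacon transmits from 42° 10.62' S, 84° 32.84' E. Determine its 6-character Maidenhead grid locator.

NE27gt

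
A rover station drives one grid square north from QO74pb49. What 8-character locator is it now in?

Latitude extended square 9; +1 → 10, wraps to 0, carry into subsquare.
Latitude subsquare b = 1; +1 → 2 = c.
The longitude characters are unchanged.

QO74pc40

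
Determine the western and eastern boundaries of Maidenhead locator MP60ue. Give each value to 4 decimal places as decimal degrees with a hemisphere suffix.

73.6667° E, 73.7500° E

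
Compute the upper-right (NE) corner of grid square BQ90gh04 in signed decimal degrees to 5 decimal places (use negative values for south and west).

Field B=1, Q=16: +1·20° lon, +16·10° lat → SW at lon -160°, lat 70°.
Square 9, 0: +9·2° lon, +0·1° lat → SW at lon -142°, lat 70°.
Subsquare g=6, h=7: +6·0.0833333° lon, +7·0.0416667° lat → SW at lon -141.5°, lat 70.2917°.
Extended square 0, 4: +0·0.00833333° lon, +4·0.00416667° lat → SW at lon -141.5°, lat 70.3083°.
Cell spans 0.00833333° lon × 0.00416667° lat. NE corner is SW corner plus one full cell.
latitude 70.31250, longitude -141.49167.

70.31250, -141.49167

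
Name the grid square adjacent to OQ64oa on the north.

OQ64ob

Latitude subsquare a = 0; +1 → 1 = b.
The longitude characters are unchanged.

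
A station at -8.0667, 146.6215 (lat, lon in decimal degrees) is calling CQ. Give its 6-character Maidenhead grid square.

QI31hw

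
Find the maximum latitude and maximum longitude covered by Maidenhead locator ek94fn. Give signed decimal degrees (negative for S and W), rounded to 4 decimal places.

Field E=4, K=10: +4·20° lon, +10·10° lat → SW at lon -100°, lat 10°.
Square 9, 4: +9·2° lon, +4·1° lat → SW at lon -82°, lat 14°.
Subsquare f=5, n=13: +5·0.0833333° lon, +13·0.0416667° lat → SW at lon -81.5833°, lat 14.5417°.
Cell spans 0.0833333° lon × 0.0416667° lat. NE corner is SW corner plus one full cell.
latitude 14.5833, longitude -81.5000.

14.5833, -81.5000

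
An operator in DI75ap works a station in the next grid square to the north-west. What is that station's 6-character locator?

DI65xq

Longitude subsquare a = 0; −1 → -1, wraps to 23 = x, carry into square.
Longitude square 7; −1 → 6.
Latitude subsquare p = 15; +1 → 16 = q.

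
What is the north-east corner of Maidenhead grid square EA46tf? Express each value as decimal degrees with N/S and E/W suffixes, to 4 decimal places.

83.7500° S, 90.3333° W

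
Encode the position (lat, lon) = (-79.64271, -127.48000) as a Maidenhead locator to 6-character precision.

CB60gi

Offset from 180°W / 90°S: lon 52.5200°, lat 10.3573°.
Field: lon ⌊52.5200/20⌋ = 2 → C; lat ⌊10.3573/10⌋ = 1 → B.
Square: lon ⌊12.5200/2⌋ = 6; lat ⌊0.3573/1⌋ = 0.
Subsquare: lon ⌊0.5200/0.0833333⌋ = 6 → g; lat ⌊0.3573/0.0416667⌋ = 8 → i.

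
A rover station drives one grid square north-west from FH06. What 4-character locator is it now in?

EH97

Longitude square 0; −1 → -1, wraps to 9, carry into field.
Longitude field F = 5; −1 → 4 = E.
Latitude square 6; +1 → 7.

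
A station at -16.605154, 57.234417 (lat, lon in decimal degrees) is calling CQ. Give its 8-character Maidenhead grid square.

Add 180° to longitude and 90° to latitude: 237.23442, 73.39485.
Field: lon ⌊237.23442/20⌋ = 11 → L; lat ⌊73.39485/10⌋ = 7 → H.
Square: lon ⌊17.23442/2⌋ = 8; lat ⌊3.39485/1⌋ = 3.
Subsquare: lon ⌊1.23442/0.0833333⌋ = 14 → o; lat ⌊0.39485/0.0416667⌋ = 9 → j.
Extended square: lon ⌊0.06775/0.00833333⌋ = 8; lat ⌊0.01985/0.00416667⌋ = 4.

LH83oj84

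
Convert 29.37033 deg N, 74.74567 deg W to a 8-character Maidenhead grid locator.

Offset from 180°W / 90°S: lon 105.25433°, lat 119.37033°.
Field (20°×10°, letters A–R): 105.25433/20 → 5 → F, 119.37033/10 → 11 → L; chars FL.
Square (2°×1°, digits 0–9): 5.25433/2 → 2, 9.37033/1 → 9; chars 29.
Subsquare (5′×2.5′, letters a–x): 1.25433/0.0833333 → 15 → p, 0.37033/0.0416667 → 8 → i; chars pi.
Extended square (30″×15″, digits 0–9): 0.00433/0.00833333 → 0, 0.03700/0.00416667 → 8; chars 08.

FL29pi08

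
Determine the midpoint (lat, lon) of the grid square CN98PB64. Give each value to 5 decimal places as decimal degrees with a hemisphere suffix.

Field C=2, N=13: +2·20° lon, +13·10° lat → SW at lon -140°, lat 40°.
Square 9, 8: +9·2° lon, +8·1° lat → SW at lon -122°, lat 48°.
Subsquare p=15, b=1: +15·0.0833333° lon, +1·0.0416667° lat → SW at lon -120.75°, lat 48.0417°.
Extended square 6, 4: +6·0.00833333° lon, +4·0.00416667° lat → SW at lon -120.7°, lat 48.0583°.
Cell spans 0.00833333° lon × 0.00416667° lat. Centre is SW corner plus half of each.
latitude 48.06042° N, longitude 120.69583° W.

48.06042° N, 120.69583° W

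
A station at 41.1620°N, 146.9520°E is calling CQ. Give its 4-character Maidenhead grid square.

Shift to the Maidenhead origin (180°W, 90°S): lon 326.95, lat 131.16.
Field: lon ⌊326.95/20⌋ = 16 → Q; lat ⌊131.16/10⌋ = 13 → N.
Square: lon ⌊6.95/2⌋ = 3; lat ⌊1.16/1⌋ = 1.

QN31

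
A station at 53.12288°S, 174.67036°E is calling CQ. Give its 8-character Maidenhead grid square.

Add 180° to longitude and 90° to latitude: 354.67036, 36.87712.
Field: lon ⌊354.67036/20⌋ = 17 → R; lat ⌊36.87712/10⌋ = 3 → D.
Square: lon ⌊14.67036/2⌋ = 7; lat ⌊6.87712/1⌋ = 6.
Subsquare: lon ⌊0.67036/0.0833333⌋ = 8 → i; lat ⌊0.87712/0.0416667⌋ = 21 → v.
Extended square: lon ⌊0.00369/0.00833333⌋ = 0; lat ⌊0.00212/0.00416667⌋ = 0.

RD76iv00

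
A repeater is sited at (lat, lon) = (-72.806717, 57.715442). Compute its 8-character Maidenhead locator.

LB87ue56

Offset from 180°W / 90°S: lon 237.71544°, lat 17.19328°.
Field: 237.71544/20 → 11 → L, 17.19328/10 → 1 → B; chars LB.
Square: 17.71544/2 → 8, 7.19328/1 → 7; chars 87.
Subsquare: 1.71544/0.0833333 → 20 → u, 0.19328/0.0416667 → 4 → e; chars ue.
Extended square: 0.04878/0.00833333 → 5, 0.02662/0.00416667 → 6; chars 56.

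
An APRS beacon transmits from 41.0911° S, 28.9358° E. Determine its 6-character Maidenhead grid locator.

KE48lv

Offset from 180°W / 90°S: lon 208.9358°, lat 48.9089°.
Field: 208.9358/20 → 10 → K, 48.9089/10 → 4 → E; chars KE.
Square: 8.9358/2 → 4, 8.9089/1 → 8; chars 48.
Subsquare: 0.9358/0.0833333 → 11 → l, 0.9089/0.0416667 → 21 → v; chars lv.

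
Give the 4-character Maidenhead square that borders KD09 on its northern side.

KE00

Latitude square 9; +1 → 10, wraps to 0, carry into field.
Latitude field D = 3; +1 → 4 = E.
The longitude characters are unchanged.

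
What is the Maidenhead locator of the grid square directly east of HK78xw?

HK88aw

Longitude subsquare x = 23; +1 → 24, wraps to 0 = a, carry into square.
Longitude square 7; +1 → 8.
The latitude characters are unchanged.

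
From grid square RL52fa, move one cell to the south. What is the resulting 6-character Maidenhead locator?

Latitude subsquare a = 0; −1 → -1, wraps to 23 = x, carry into square.
Latitude square 2; −1 → 1.
The longitude characters are unchanged.

RL51fx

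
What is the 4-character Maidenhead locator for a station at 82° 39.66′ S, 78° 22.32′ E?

MA97

Offset from 180°W / 90°S: lon 258.37°, lat 7.34°.
Field (20°×10°, letters A–R): lon ⌊258.37/20⌋ = 12 → M; lat ⌊7.34/10⌋ = 0 → A.
Square (2°×1°, digits 0–9): lon ⌊18.37/2⌋ = 9; lat ⌊7.34/1⌋ = 7.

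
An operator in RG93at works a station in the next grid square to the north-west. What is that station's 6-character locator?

RG83xu

Longitude subsquare a = 0; −1 → -1, wraps to 23 = x, carry into square.
Longitude square 9; −1 → 8.
Latitude subsquare t = 19; +1 → 20 = u.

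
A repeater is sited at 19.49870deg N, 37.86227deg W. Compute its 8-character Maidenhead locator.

HK19bl69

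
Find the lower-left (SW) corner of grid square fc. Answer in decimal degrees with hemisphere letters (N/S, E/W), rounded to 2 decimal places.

70.00° S, 80.00° W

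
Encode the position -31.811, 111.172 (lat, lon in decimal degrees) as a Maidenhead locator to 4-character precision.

OF58

Add 180° to longitude and 90° to latitude: 291.17, 58.19.
Field: 291.17/20 → 14 → O, 58.19/10 → 5 → F; chars OF.
Square: 11.17/2 → 5, 8.19/1 → 8; chars 58.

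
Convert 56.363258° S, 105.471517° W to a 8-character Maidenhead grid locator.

Add 180° to longitude and 90° to latitude: 74.52848, 33.63674.
Field: 74.52848/20 → 3 → D, 33.63674/10 → 3 → D; chars DD.
Square: 14.52848/2 → 7, 3.63674/1 → 3; chars 73.
Subsquare: 0.52848/0.0833333 → 6 → g, 0.63674/0.0416667 → 15 → p; chars gp.
Extended square: 0.02848/0.00833333 → 3, 0.01174/0.00416667 → 2; chars 32.

DD73gp32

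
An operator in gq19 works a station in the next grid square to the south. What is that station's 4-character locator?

GQ18

Latitude square 9; −1 → 8.
The longitude characters are unchanged.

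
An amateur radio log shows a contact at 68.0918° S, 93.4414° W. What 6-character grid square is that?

Shift to the Maidenhead origin (180°W, 90°S): lon 86.5586, lat 21.9082.
Field: 86.5586/20 → 4 → E, 21.9082/10 → 2 → C; chars EC.
Square: 6.5586/2 → 3, 1.9082/1 → 1; chars 31.
Subsquare: 0.5586/0.0833333 → 6 → g, 0.9082/0.0416667 → 21 → v; chars gv.

EC31gv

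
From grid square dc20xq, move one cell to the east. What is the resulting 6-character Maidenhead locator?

Longitude subsquare x = 23; +1 → 24, wraps to 0 = a, carry into square.
Longitude square 2; +1 → 3.
The latitude characters are unchanged.

DC30aq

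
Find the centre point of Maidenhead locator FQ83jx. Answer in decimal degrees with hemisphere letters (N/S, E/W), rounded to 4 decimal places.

73.9792° N, 63.2083° W

Field F=5, Q=16: +5·20° lon, +16·10° lat → SW at lon -80°, lat 70°.
Square 8, 3: +8·2° lon, +3·1° lat → SW at lon -64°, lat 73°.
Subsquare j=9, x=23: +9·0.0833333° lon, +23·0.0416667° lat → SW at lon -63.25°, lat 73.9583°.
Cell spans 0.0833333° lon × 0.0416667° lat. Centre is SW corner plus half of each.
latitude 73.9792° N, longitude 63.2083° W.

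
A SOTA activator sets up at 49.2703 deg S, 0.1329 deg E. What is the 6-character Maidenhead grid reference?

Add 180° to longitude and 90° to latitude: 180.1329, 40.7297.
Field: lon ⌊180.1329/20⌋ = 9 → J; lat ⌊40.7297/10⌋ = 4 → E.
Square: lon ⌊0.1329/2⌋ = 0; lat ⌊0.7297/1⌋ = 0.
Subsquare: lon ⌊0.1329/0.0833333⌋ = 1 → b; lat ⌊0.7297/0.0416667⌋ = 17 → r.

JE00br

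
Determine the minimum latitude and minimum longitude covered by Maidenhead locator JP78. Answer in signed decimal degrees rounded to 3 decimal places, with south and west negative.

68.000, 14.000

Field J=9, P=15: +9·20° lon, +15·10° lat → SW at lon 0°, lat 60°.
Square 7, 8: +7·2° lon, +8·1° lat → SW at lon 14°, lat 68°.
latitude 68.000, longitude 14.000.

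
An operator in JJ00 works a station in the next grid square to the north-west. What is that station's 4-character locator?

Longitude square 0; −1 → -1, wraps to 9, carry into field.
Longitude field J = 9; −1 → 8 = I.
Latitude square 0; +1 → 1.

IJ91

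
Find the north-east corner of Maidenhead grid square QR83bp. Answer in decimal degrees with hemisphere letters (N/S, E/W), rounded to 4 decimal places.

83.6667° N, 156.1667° E

Field Q=16, R=17: +16·20° lon, +17·10° lat → SW at lon 140°, lat 80°.
Square 8, 3: +8·2° lon, +3·1° lat → SW at lon 156°, lat 83°.
Subsquare b=1, p=15: +1·0.0833333° lon, +15·0.0416667° lat → SW at lon 156.083°, lat 83.625°.
Cell spans 0.0833333° lon × 0.0416667° lat. NE corner is SW corner plus one full cell.
latitude 83.6667° N, longitude 156.1667° E.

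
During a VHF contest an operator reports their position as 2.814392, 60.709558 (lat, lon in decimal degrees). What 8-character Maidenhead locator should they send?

Offset from 180°W / 90°S: lon 240.70956°, lat 92.81439°.
Field (20°×10°, letters A–R): lon ⌊240.70956/20⌋ = 12 → M; lat ⌊92.81439/10⌋ = 9 → J.
Square (2°×1°, digits 0–9): lon ⌊0.70956/2⌋ = 0; lat ⌊2.81439/1⌋ = 2.
Subsquare (5′×2.5′, letters a–x): lon ⌊0.70956/0.0833333⌋ = 8 → i; lat ⌊0.81439/0.0416667⌋ = 19 → t.
Extended square (30″×15″, digits 0–9): lon ⌊0.04289/0.00833333⌋ = 5; lat ⌊0.02273/0.00416667⌋ = 5.

MJ02it55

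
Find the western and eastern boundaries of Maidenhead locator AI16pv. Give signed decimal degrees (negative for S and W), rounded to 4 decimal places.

Field A=0, I=8: +0·20° lon, +8·10° lat → SW at lon -180°, lat -10°.
Square 1, 6: +1·2° lon, +6·1° lat → SW at lon -178°, lat -4°.
Subsquare p=15, v=21: +15·0.0833333° lon, +21·0.0416667° lat → SW at lon -176.75°, lat -3.125°.
Cell spans 0.0833333° lon × 0.0416667° lat.
west -176.7500, east -176.6667.

-176.7500, -176.6667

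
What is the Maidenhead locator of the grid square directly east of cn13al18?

CN13al28

Longitude extended square 1; +1 → 2.
The latitude characters are unchanged.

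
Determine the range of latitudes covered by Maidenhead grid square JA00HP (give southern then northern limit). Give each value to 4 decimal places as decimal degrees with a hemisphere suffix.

89.3750° S, 89.3333° S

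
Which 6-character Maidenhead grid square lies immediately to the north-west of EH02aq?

Longitude subsquare a = 0; −1 → -1, wraps to 23 = x, carry into square.
Longitude square 0; −1 → -1, wraps to 9, carry into field.
Longitude field E = 4; −1 → 3 = D.
Latitude subsquare q = 16; +1 → 17 = r.

DH92xr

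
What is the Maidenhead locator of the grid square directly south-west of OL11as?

Longitude subsquare a = 0; −1 → -1, wraps to 23 = x, carry into square.
Longitude square 1; −1 → 0.
Latitude subsquare s = 18; −1 → 17 = r.

OL01xr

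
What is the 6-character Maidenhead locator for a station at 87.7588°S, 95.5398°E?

NA72sf

Add 180° to longitude and 90° to latitude: 275.5398, 2.2412.
Field (20°×10°, letters A–R): 275.5398/20 → 13 → N, 2.2412/10 → 0 → A; chars NA.
Square (2°×1°, digits 0–9): 15.5398/2 → 7, 2.2412/1 → 2; chars 72.
Subsquare (5′×2.5′, letters a–x): 1.5398/0.0833333 → 18 → s, 0.2412/0.0416667 → 5 → f; chars sf.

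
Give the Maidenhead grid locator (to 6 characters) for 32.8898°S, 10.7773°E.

JF57jc

Add 180° to longitude and 90° to latitude: 190.7773, 57.1102.
Field: 190.7773/20 → 9 → J, 57.1102/10 → 5 → F; chars JF.
Square: 10.7773/2 → 5, 7.1102/1 → 7; chars 57.
Subsquare: 0.7773/0.0833333 → 9 → j, 0.1102/0.0416667 → 2 → c; chars jc.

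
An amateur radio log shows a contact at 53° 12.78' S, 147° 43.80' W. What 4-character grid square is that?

Offset from 180°W / 90°S: lon 32.27°, lat 36.79°.
Field: lon ⌊32.27/20⌋ = 1 → B; lat ⌊36.79/10⌋ = 3 → D.
Square: lon ⌊12.27/2⌋ = 6; lat ⌊6.79/1⌋ = 6.

BD66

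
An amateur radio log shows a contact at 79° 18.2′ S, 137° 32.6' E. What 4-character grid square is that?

Add 180° to longitude and 90° to latitude: 317.54, 10.70.
Field: lon ⌊317.54/20⌋ = 15 → P; lat ⌊10.70/10⌋ = 1 → B.
Square: lon ⌊17.54/2⌋ = 8; lat ⌊0.70/1⌋ = 0.

PB80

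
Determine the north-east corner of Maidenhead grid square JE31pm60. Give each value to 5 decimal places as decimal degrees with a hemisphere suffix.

48.49583° S, 7.30833° E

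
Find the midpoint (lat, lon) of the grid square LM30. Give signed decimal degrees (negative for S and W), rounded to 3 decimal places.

30.500, 47.000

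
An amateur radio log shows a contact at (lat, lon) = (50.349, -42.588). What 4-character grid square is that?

GO80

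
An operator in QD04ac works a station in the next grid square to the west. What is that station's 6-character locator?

PD94xc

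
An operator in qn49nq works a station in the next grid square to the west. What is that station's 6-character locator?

QN49mq

Longitude subsquare n = 13; −1 → 12 = m.
The latitude characters are unchanged.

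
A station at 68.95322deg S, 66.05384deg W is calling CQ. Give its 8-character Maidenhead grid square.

FC61xb31

Shift to the Maidenhead origin (180°W, 90°S): lon 113.94616, lat 21.04678.
Field: lon ⌊113.94616/20⌋ = 5 → F; lat ⌊21.04678/10⌋ = 2 → C.
Square: lon ⌊13.94616/2⌋ = 6; lat ⌊1.04678/1⌋ = 1.
Subsquare: lon ⌊1.94616/0.0833333⌋ = 23 → x; lat ⌊0.04678/0.0416667⌋ = 1 → b.
Extended square: lon ⌊0.02949/0.00833333⌋ = 3; lat ⌊0.00511/0.00416667⌋ = 1.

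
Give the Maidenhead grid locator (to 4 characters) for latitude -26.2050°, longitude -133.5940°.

Offset from 180°W / 90°S: lon 46.41°, lat 63.80°.
Field (20°×10°, letters A–R): 46.41/20 → 2 → C, 63.80/10 → 6 → G; chars CG.
Square (2°×1°, digits 0–9): 6.41/2 → 3, 3.80/1 → 3; chars 33.

CG33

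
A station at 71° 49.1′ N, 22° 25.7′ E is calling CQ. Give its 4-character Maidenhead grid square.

KQ11

Add 180° to longitude and 90° to latitude: 202.43, 161.82.
Field: lon ⌊202.43/20⌋ = 10 → K; lat ⌊161.82/10⌋ = 16 → Q.
Square: lon ⌊2.43/2⌋ = 1; lat ⌊1.82/1⌋ = 1.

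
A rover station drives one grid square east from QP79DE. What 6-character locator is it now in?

QP79ee

Longitude subsquare d = 3; +1 → 4 = e.
The latitude characters are unchanged.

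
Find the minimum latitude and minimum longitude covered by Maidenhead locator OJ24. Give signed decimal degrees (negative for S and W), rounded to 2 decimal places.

4.00, 104.00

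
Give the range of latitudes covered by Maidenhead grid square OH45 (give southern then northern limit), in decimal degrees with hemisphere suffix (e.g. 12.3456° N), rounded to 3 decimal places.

15.000° S, 14.000° S

Field O=14, H=7: +14·20° lon, +7·10° lat → SW at lon 100°, lat -20°.
Square 4, 5: +4·2° lon, +5·1° lat → SW at lon 108°, lat -15°.
Cell spans 2° lon × 1° lat.
south 15.000° S, north 14.000° S.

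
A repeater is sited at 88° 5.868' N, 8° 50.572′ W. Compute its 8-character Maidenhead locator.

IR58nc83

Add 180° to longitude and 90° to latitude: 171.15713, 178.09780.
Field: lon ⌊171.15713/20⌋ = 8 → I; lat ⌊178.09780/10⌋ = 17 → R.
Square: lon ⌊11.15713/2⌋ = 5; lat ⌊8.09780/1⌋ = 8.
Subsquare: lon ⌊1.15713/0.0833333⌋ = 13 → n; lat ⌊0.09780/0.0416667⌋ = 2 → c.
Extended square: lon ⌊0.07380/0.00833333⌋ = 8; lat ⌊0.01447/0.00416667⌋ = 3.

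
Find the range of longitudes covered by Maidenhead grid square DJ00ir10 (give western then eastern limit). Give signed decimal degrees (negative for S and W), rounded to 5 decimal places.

-119.32500, -119.31667

Field D=3, J=9: +3·20° lon, +9·10° lat → SW at lon -120°, lat 0°.
Square 0, 0: +0·2° lon, +0·1° lat → SW at lon -120°, lat 0°.
Subsquare i=8, r=17: +8·0.0833333° lon, +17·0.0416667° lat → SW at lon -119.333°, lat 0.708333°.
Extended square 1, 0: +1·0.00833333° lon, +0·0.00416667° lat → SW at lon -119.325°, lat 0.708333°.
Cell spans 0.00833333° lon × 0.00416667° lat.
west -119.32500, east -119.31667.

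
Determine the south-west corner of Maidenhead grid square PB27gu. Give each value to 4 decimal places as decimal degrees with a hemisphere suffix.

Field P=15, B=1: +15·20° lon, +1·10° lat → SW at lon 120°, lat -80°.
Square 2, 7: +2·2° lon, +7·1° lat → SW at lon 124°, lat -73°.
Subsquare g=6, u=20: +6·0.0833333° lon, +20·0.0416667° lat → SW at lon 124.5°, lat -72.1667°.
latitude 72.1667° S, longitude 124.5000° E.

72.1667° S, 124.5000° E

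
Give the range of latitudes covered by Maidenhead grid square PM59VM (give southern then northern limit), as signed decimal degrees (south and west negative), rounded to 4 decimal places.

Field P=15, M=12: +15·20° lon, +12·10° lat → SW at lon 120°, lat 30°.
Square 5, 9: +5·2° lon, +9·1° lat → SW at lon 130°, lat 39°.
Subsquare v=21, m=12: +21·0.0833333° lon, +12·0.0416667° lat → SW at lon 131.75°, lat 39.5°.
Cell spans 0.0833333° lon × 0.0416667° lat.
south 39.5000, north 39.5417.

39.5000, 39.5417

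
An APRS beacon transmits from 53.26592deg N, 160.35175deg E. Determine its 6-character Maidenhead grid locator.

RO03eg

Offset from 180°W / 90°S: lon 340.3518°, lat 143.2659°.
Field: lon ⌊340.3518/20⌋ = 17 → R; lat ⌊143.2659/10⌋ = 14 → O.
Square: lon ⌊0.3518/2⌋ = 0; lat ⌊3.2659/1⌋ = 3.
Subsquare: lon ⌊0.3518/0.0833333⌋ = 4 → e; lat ⌊0.2659/0.0416667⌋ = 6 → g.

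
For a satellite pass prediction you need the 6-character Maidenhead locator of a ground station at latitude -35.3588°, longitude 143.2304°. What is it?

Offset from 180°W / 90°S: lon 323.2304°, lat 54.6412°.
Field: 323.2304/20 → 16 → Q, 54.6412/10 → 5 → F; chars QF.
Square: 3.2304/2 → 1, 4.6412/1 → 4; chars 14.
Subsquare: 1.2304/0.0833333 → 14 → o, 0.6412/0.0416667 → 15 → p; chars op.

QF14op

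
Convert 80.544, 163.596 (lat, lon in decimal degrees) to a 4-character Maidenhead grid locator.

Shift to the Maidenhead origin (180°W, 90°S): lon 343.60, lat 170.54.
Field: lon ⌊343.60/20⌋ = 17 → R; lat ⌊170.54/10⌋ = 17 → R.
Square: lon ⌊3.60/2⌋ = 1; lat ⌊0.54/1⌋ = 0.

RR10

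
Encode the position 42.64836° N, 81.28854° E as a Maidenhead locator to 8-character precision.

NN02pp45

Shift to the Maidenhead origin (180°W, 90°S): lon 261.28854, lat 132.64836.
Field (20°×10°, letters A–R): lon ⌊261.28854/20⌋ = 13 → N; lat ⌊132.64836/10⌋ = 13 → N.
Square (2°×1°, digits 0–9): lon ⌊1.28854/2⌋ = 0; lat ⌊2.64836/1⌋ = 2.
Subsquare (5′×2.5′, letters a–x): lon ⌊1.28854/0.0833333⌋ = 15 → p; lat ⌊0.64836/0.0416667⌋ = 15 → p.
Extended square (30″×15″, digits 0–9): lon ⌊0.03854/0.00833333⌋ = 4; lat ⌊0.02336/0.00416667⌋ = 5.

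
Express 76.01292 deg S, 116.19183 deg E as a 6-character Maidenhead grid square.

Shift to the Maidenhead origin (180°W, 90°S): lon 296.1918, lat 13.9871.
Field: 296.1918/20 → 14 → O, 13.9871/10 → 1 → B; chars OB.
Square: 16.1918/2 → 8, 3.9871/1 → 3; chars 83.
Subsquare: 0.1918/0.0833333 → 2 → c, 0.9871/0.0416667 → 23 → x; chars cx.

OB83cx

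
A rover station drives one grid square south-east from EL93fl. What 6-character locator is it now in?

EL93gk

Longitude subsquare f = 5; +1 → 6 = g.
Latitude subsquare l = 11; −1 → 10 = k.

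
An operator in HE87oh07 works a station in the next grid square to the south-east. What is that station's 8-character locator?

HE87oh16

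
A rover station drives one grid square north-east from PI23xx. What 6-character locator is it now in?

PI34aa

Longitude subsquare x = 23; +1 → 24, wraps to 0 = a, carry into square.
Longitude square 2; +1 → 3.
Latitude subsquare x = 23; +1 → 24, wraps to 0 = a, carry into square.
Latitude square 3; +1 → 4.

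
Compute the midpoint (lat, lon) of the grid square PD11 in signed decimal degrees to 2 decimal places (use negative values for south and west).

Field P=15, D=3: +15·20° lon, +3·10° lat → SW at lon 120°, lat -60°.
Square 1, 1: +1·2° lon, +1·1° lat → SW at lon 122°, lat -59°.
Cell spans 2° lon × 1° lat. Centre is SW corner plus half of each.
latitude -58.50, longitude 123.00.

-58.50, 123.00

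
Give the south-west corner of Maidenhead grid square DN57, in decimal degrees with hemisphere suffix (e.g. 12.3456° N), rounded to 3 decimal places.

Field D=3, N=13: +3·20° lon, +13·10° lat → SW at lon -120°, lat 40°.
Square 5, 7: +5·2° lon, +7·1° lat → SW at lon -110°, lat 47°.
latitude 47.000° N, longitude 110.000° W.

47.000° N, 110.000° W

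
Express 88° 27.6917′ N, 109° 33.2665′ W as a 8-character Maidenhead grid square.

DR58fl30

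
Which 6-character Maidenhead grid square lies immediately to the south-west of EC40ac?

EC30xb

Longitude subsquare a = 0; −1 → -1, wraps to 23 = x, carry into square.
Longitude square 4; −1 → 3.
Latitude subsquare c = 2; −1 → 1 = b.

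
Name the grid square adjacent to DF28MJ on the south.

Latitude subsquare j = 9; −1 → 8 = i.
The longitude characters are unchanged.

DF28mi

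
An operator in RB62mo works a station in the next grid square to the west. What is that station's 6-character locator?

Longitude subsquare m = 12; −1 → 11 = l.
The latitude characters are unchanged.

RB62lo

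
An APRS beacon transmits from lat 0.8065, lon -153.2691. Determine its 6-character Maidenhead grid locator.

Shift to the Maidenhead origin (180°W, 90°S): lon 26.7309, lat 90.8065.
Field: 26.7309/20 → 1 → B, 90.8065/10 → 9 → J; chars BJ.
Square: 6.7309/2 → 3, 0.8065/1 → 0; chars 30.
Subsquare: 0.7309/0.0833333 → 8 → i, 0.8065/0.0416667 → 19 → t; chars it.

BJ30it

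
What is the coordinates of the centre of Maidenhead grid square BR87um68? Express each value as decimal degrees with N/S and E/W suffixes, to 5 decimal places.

87.53542° N, 142.27917° W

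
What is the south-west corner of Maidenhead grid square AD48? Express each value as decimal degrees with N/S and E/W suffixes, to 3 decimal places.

52.000° S, 172.000° W

Field A=0, D=3: +0·20° lon, +3·10° lat → SW at lon -180°, lat -60°.
Square 4, 8: +4·2° lon, +8·1° lat → SW at lon -172°, lat -52°.
latitude 52.000° S, longitude 172.000° W.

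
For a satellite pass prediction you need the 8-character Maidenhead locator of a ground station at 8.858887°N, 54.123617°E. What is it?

Add 180° to longitude and 90° to latitude: 234.12362, 98.85889.
Field: lon ⌊234.12362/20⌋ = 11 → L; lat ⌊98.85889/10⌋ = 9 → J.
Square: lon ⌊14.12362/2⌋ = 7; lat ⌊8.85889/1⌋ = 8.
Subsquare: lon ⌊0.12362/0.0833333⌋ = 1 → b; lat ⌊0.85889/0.0416667⌋ = 20 → u.
Extended square: lon ⌊0.04028/0.00833333⌋ = 4; lat ⌊0.02555/0.00416667⌋ = 6.

LJ78bu46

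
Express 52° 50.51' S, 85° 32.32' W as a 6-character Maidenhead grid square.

ED77fd

Shift to the Maidenhead origin (180°W, 90°S): lon 94.4613, lat 37.1582.
Field: 94.4613/20 → 4 → E, 37.1582/10 → 3 → D; chars ED.
Square: 14.4613/2 → 7, 7.1582/1 → 7; chars 77.
Subsquare: 0.4613/0.0833333 → 5 → f, 0.1582/0.0416667 → 3 → d; chars fd.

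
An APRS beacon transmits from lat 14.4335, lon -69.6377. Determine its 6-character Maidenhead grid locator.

Offset from 180°W / 90°S: lon 110.3623°, lat 104.4335°.
Field: lon ⌊110.3623/20⌋ = 5 → F; lat ⌊104.4335/10⌋ = 10 → K.
Square: lon ⌊10.3623/2⌋ = 5; lat ⌊4.4335/1⌋ = 4.
Subsquare: lon ⌊0.3623/0.0833333⌋ = 4 → e; lat ⌊0.4335/0.0416667⌋ = 10 → k.

FK54ek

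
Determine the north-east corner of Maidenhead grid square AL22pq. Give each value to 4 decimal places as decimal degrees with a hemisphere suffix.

22.7083° N, 174.6667° W

Field A=0, L=11: +0·20° lon, +11·10° lat → SW at lon -180°, lat 20°.
Square 2, 2: +2·2° lon, +2·1° lat → SW at lon -176°, lat 22°.
Subsquare p=15, q=16: +15·0.0833333° lon, +16·0.0416667° lat → SW at lon -174.75°, lat 22.6667°.
Cell spans 0.0833333° lon × 0.0416667° lat. NE corner is SW corner plus one full cell.
latitude 22.7083° N, longitude 174.6667° W.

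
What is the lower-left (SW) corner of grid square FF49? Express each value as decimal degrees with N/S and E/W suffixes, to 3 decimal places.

31.000° S, 72.000° W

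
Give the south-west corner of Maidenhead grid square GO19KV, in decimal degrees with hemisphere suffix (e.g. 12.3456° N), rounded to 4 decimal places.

59.8750° N, 57.1667° W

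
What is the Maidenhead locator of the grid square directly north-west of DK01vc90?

Longitude extended square 9; −1 → 8.
Latitude extended square 0; +1 → 1.

DK01vc81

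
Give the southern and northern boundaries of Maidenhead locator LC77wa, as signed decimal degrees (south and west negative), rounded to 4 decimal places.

-63.0000, -62.9583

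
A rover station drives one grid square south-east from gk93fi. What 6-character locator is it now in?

GK93gh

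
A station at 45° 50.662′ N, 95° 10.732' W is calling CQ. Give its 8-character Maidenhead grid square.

EN25ju82

Offset from 180°W / 90°S: lon 84.82113°, lat 135.84437°.
Field: 84.82113/20 → 4 → E, 135.84437/10 → 13 → N; chars EN.
Square: 4.82113/2 → 2, 5.84437/1 → 5; chars 25.
Subsquare: 0.82113/0.0833333 → 9 → j, 0.84437/0.0416667 → 20 → u; chars ju.
Extended square: 0.07113/0.00833333 → 8, 0.01103/0.00416667 → 2; chars 82.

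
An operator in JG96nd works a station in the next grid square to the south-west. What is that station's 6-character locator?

Longitude subsquare n = 13; −1 → 12 = m.
Latitude subsquare d = 3; −1 → 2 = c.

JG96mc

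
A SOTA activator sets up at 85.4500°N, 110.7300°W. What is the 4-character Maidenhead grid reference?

DR45

Shift to the Maidenhead origin (180°W, 90°S): lon 69.27, lat 175.45.
Field: lon ⌊69.27/20⌋ = 3 → D; lat ⌊175.45/10⌋ = 17 → R.
Square: lon ⌊9.27/2⌋ = 4; lat ⌊5.45/1⌋ = 5.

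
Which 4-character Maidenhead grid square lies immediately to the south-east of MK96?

NK05

Longitude square 9; +1 → 10, wraps to 0, carry into field.
Longitude field M = 12; +1 → 13 = N.
Latitude square 6; −1 → 5.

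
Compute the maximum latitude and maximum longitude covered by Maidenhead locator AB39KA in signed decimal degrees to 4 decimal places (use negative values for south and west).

-70.9583, -173.0833

Field A=0, B=1: +0·20° lon, +1·10° lat → SW at lon -180°, lat -80°.
Square 3, 9: +3·2° lon, +9·1° lat → SW at lon -174°, lat -71°.
Subsquare k=10, a=0: +10·0.0833333° lon, +0·0.0416667° lat → SW at lon -173.167°, lat -71°.
Cell spans 0.0833333° lon × 0.0416667° lat. NE corner is SW corner plus one full cell.
latitude -70.9583, longitude -173.0833.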